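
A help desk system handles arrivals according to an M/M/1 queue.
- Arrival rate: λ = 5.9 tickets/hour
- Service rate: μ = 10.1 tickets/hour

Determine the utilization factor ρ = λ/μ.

Server utilization: ρ = λ/μ
ρ = 5.9/10.1 = 0.5842
The server is busy 58.42% of the time.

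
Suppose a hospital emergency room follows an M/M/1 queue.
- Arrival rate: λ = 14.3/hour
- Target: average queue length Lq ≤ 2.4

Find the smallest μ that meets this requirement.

For M/M/1: Lq = λ²/(μ(μ-λ))
Need Lq ≤ 2.4, i.e. μ(μ-λ) ≥ λ²/2.4
μ² - 14.3μ - 204.49/2.4 ≥ 0  →  μ² - 14.3μ - 85.20417 ≥ 0
Quadratic formula (positive root): μ = [λ + √(λ² + 4×85.20417)]/2
Discriminant: 204.49 + 4×85.20417 = 545.3067, √545.3067 = 23.3518
μ ≥ (14.3 + 23.3518)/2 = 18.8259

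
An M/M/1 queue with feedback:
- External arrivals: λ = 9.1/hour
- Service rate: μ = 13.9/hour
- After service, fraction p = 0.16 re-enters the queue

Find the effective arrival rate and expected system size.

Effective arrival rate: λ_eff = λ/(1-p) = 9.1/(1-0.16) = 9.1/0.84 = 10.83333
ρ = λ_eff/μ = 10.83333/13.9 = 0.779376
L = ρ/(1-ρ) = 0.779376/(1-0.779376) = 3.5326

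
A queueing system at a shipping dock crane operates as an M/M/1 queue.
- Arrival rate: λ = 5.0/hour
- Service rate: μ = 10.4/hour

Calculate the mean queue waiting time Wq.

First, compute utilization: ρ = λ/μ = 5.0/10.4 = 0.4808
For M/M/1: Wq = λ/(μ(μ-λ))
Wq = 5.0/(10.4 × (10.4-5.0))
Wq = 5.0/(10.4 × 5.40)
Wq = 0.08903 hours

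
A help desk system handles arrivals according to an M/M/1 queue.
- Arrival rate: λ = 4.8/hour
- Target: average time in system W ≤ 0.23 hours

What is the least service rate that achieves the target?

For M/M/1: W = 1/(μ-λ)
Need W ≤ 0.23, so 1/(μ-λ) ≤ 0.23
μ - λ ≥ 1/0.23 = 4.3478
μ ≥ 4.8 + 4.3478 = 9.1478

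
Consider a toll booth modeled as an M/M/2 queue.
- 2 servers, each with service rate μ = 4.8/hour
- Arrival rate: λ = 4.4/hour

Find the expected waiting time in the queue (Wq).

Traffic intensity: ρ = λ/(cμ) = 4.4/(2×4.8) = 0.4583
Since ρ = 0.4583 < 1, system is stable.
Offered load a = λ/μ = cρ = 4.4/4.8 = 0.9167
P₀ = [ Σₙ₌₀^1 aⁿ/n! + a^2/(2!(1-ρ)) ]⁻¹
Σ = a^0/0! + a^1/1! = 1.0000 + 0.9167 = 1.9167
a^2/(2!(1-ρ)) = 0.8403/(2 × 0.5417) = 0.7756
P₀ = 1/(1.9167 + 0.7756) = 0.3714
Lq = P₀·a^2·ρ / (2!(1-ρ)²) = 0.37143 × 0.84028 × 0.45833 / (2 × 0.29340) = 0.2438
Wq = Lq/λ = 0.24377/4.4 = 0.05540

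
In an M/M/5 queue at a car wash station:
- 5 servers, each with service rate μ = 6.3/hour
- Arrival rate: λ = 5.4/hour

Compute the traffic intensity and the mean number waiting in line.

Traffic intensity: ρ = λ/(cμ) = 5.4/(5×6.3) = 0.1714
Since ρ = 0.1714 < 1, system is stable.
Offered load a = λ/μ = cρ = 5.4/6.3 = 0.8571
P₀ = [ Σₙ₌₀^4 aⁿ/n! + a^5/(5!(1-ρ)) ]⁻¹
Σ = a^0/0! + a^1/1! + a^2/2! + a^3/3! + a^4/4! = 1.0000 + 0.8571 + 0.3673 + 0.1050 + 0.02249 = 2.3519
a^5/(5!(1-ρ)) = 0.4627/(120 × 0.8286) = 0.004653
P₀ = 1/(2.3519 + 0.004653) = 0.4243
Lq = P₀·a^5·ρ / (5!(1-ρ)²) = 0.4243 × 0.4627 × 0.1714 / (120 × 0.6865) = 0.0004085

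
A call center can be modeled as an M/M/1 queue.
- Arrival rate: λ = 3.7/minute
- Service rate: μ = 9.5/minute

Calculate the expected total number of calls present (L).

ρ = λ/μ = 3.7/9.5 = 0.3895
For M/M/1: L = λ/(μ-λ)
L = 3.7/(9.5-3.7) = 3.7/5.80
L = 0.6379 calls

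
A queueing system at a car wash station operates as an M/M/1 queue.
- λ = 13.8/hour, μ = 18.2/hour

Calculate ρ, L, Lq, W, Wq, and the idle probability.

Step 1: ρ = λ/μ = 13.8/18.2 = 0.7582
Step 2: L = λ/(μ-λ) = 13.8/4.40 = 3.1364
Step 3: Lq = λ²/(μ(μ-λ)) = 190.44/(18.2×4.40) = 2.3781
Step 4: W = 1/(μ-λ) = 1/4.40 = 0.227273
Step 5: Wq = λ/(μ(μ-λ)) = 13.8/(18.2×4.40) = 0.1723
Step 6: P(0) = 1-ρ = 0.2418
Verify: L = λW = 13.8×0.227273 = 3.1364 ✔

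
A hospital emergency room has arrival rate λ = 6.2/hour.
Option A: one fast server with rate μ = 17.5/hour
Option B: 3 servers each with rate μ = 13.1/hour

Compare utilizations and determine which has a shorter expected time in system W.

Option A: single server μ = 17.5 (M/M/1)
  ρ_A = 6.2/17.5 = 0.3543
  W_A = 1/(μ-λ) = 1/(17.5-6.2) = 1/11.30 = 0.08850

Option B: 3 servers μ = 13.1 (M/M/3)
  ρ_B = λ/(cμ) = 6.2/(3×13.1) = 0.1578
  Offered load a = λ/μ = cρ = 6.2/13.1 = 0.4733
  P₀ = [ Σₙ₌₀^2 aⁿ/n! + a^3/(3!(1-ρ)) ]⁻¹
  Σ = a^0/0! + a^1/1! + a^2/2! = 1.0000 + 0.4733 + 0.1120 = 1.5853
  a^3/(3!(1-ρ)) = 0.1060/(6 × 0.8422) = 0.02098
  P₀ = 1/(1.5853 + 0.02098) = 0.6226
  Lq = P₀·a^3·ρ / (3!(1-ρ)²) = 0.62256 × 0.10601 × 0.15776 / (6 × 0.70937) = 0.002446
  Wq_B = Lq/λ = 0.0024464/6.2 = 0.0003946
  W_B = Wq_B + 1/μ = 0.0003946 + 0.07634 = 0.07673

Since W_B = 0.07673 < W_A = 0.08850, Option B (multiple servers) has the shorter time in system.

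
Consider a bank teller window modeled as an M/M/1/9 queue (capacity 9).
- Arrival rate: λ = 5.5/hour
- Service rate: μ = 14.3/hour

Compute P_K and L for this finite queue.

ρ = λ/μ = 5.5/14.3 = 0.3846
P₀ = (1-ρ)/(1-ρ^(K+1)) = (1-0.3846)/(1-0.3846^10) = 0.61540/0.99993 = 0.6154
P_K = P₀×ρ^K = 0.6154 × 0.3846^9 = 0.6154 × 0.0001841 = 0.0001133
Blocking probability P_9 = 0.0001133 (0.01133%)
L = ρ[1 - (K+1)ρ^K + Kρ^(K+1)] / [(1-ρ)(1-ρ^(K+1))]
L = 0.3846 × (1 - 10×0.0001841 + 9×0.00007081) / ((1 - 0.3846) × (1 - 0.00007081)) = 0.6243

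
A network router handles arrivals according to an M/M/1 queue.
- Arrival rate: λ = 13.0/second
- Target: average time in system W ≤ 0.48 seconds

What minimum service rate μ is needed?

For M/M/1: W = 1/(μ-λ)
Need W ≤ 0.48, so 1/(μ-λ) ≤ 0.48
μ - λ ≥ 1/0.48 = 2.0833
μ ≥ 13.0 + 2.0833 = 15.0833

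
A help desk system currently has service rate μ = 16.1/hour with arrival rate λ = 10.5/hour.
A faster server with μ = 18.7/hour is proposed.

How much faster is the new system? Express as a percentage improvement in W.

System 1: ρ₁ = 10.5/16.1 = 0.6522, W₁ = 1/(16.1-10.5) = 0.17857
System 2: ρ₂ = 10.5/18.7 = 0.5615, W₂ = 1/(18.7-10.5) = 0.12195
Improvement: (W₁-W₂)/W₁ = (0.17857-0.12195)/0.17857 = 31.71%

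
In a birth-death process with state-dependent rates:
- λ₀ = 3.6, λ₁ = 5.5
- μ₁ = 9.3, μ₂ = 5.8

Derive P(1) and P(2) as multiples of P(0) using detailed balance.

Balance equations:
State 0: λ₀P₀ = μ₁P₁ → P₁ = (λ₀/μ₁)P₀ = (3.6/9.3)P₀ = 0.3871P₀
State 1: P₂ = (λ₀λ₁)/(μ₁μ₂)P₀ = (3.6×5.5)/(9.3×5.8)P₀ = 0.3671P₀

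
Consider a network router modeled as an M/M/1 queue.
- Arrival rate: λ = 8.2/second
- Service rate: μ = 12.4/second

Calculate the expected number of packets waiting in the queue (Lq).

ρ = λ/μ = 8.2/12.4 = 0.6613
For M/M/1: Lq = λ²/(μ(μ-λ))
Lq = 67.24/(12.4 × 4.20)
Lq = 1.2911 packets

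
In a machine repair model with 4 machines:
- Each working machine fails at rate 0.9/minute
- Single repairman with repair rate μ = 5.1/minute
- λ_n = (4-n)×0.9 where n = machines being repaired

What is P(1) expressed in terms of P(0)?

P(1)/P(0) = ∏_{i=0}^{1-1} λ_i/μ_{i+1}
= (4-0)×0.9/5.1
= 0.7059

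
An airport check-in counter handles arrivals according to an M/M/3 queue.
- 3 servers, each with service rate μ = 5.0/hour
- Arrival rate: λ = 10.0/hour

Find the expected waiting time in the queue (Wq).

Traffic intensity: ρ = λ/(cμ) = 10.0/(3×5.0) = 0.6667
Since ρ = 0.6667 < 1, system is stable.
Offered load a = λ/μ = cρ = 10.0/5.0 = 2.0000
P₀ = [ Σₙ₌₀^2 aⁿ/n! + a^3/(3!(1-ρ)) ]⁻¹
Σ = a^0/0! + a^1/1! + a^2/2! = 1.0000 + 2.0000 + 2.0000 = 5.0000
a^3/(3!(1-ρ)) = 8.0000/(6 × 0.33333) = 4.0000
P₀ = 1/(5.0000 + 4.0000) = 0.1111
Lq = P₀·a^3·ρ / (3!(1-ρ)²) = 0.1111 × 8.0000 × 0.6667 / (6 × 0.1111) = 0.8889
Wq = Lq/λ = 0.8889/10.0 = 0.08889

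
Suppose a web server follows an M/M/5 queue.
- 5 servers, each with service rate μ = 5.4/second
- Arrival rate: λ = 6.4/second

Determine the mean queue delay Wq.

Traffic intensity: ρ = λ/(cμ) = 6.4/(5×5.4) = 0.2370
Since ρ = 0.2370 < 1, system is stable.
Offered load a = λ/μ = cρ = 6.4/5.4 = 1.1852
P₀ = [ Σₙ₌₀^4 aⁿ/n! + a^5/(5!(1-ρ)) ]⁻¹
Σ = a^0/0! + a^1/1! + a^2/2! + a^3/3! + a^4/4! = 1.0000 + 1.1852 + 0.7023 + 0.2775 + 0.08221 = 3.2472
a^5/(5!(1-ρ)) = 2.3385/(120 × 0.7630) = 0.02554
P₀ = 1/(3.2472 + 0.02554) = 0.3056
Lq = P₀·a^5·ρ / (5!(1-ρ)²) = 0.3056 × 2.3385 × 0.2370 / (120 × 0.5821) = 0.002425
Wq = Lq/λ = 0.002425/6.4 = 0.0003789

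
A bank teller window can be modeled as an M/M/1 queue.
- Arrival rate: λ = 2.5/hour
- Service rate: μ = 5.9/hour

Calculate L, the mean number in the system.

ρ = λ/μ = 2.5/5.9 = 0.4237
For M/M/1: L = λ/(μ-λ)
L = 2.5/(5.9-2.5) = 2.5/3.40
L = 0.7353 transactions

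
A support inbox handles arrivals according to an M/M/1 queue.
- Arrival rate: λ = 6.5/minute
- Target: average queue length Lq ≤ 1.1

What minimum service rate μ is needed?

For M/M/1: Lq = λ²/(μ(μ-λ))
Need Lq ≤ 1.1, i.e. μ(μ-λ) ≥ λ²/1.1
μ² - 6.5μ - 42.25/1.1 ≥ 0  →  μ² - 6.5μ - 38.4091 ≥ 0
Quadratic formula (positive root): μ = [λ + √(λ² + 4×38.4091)]/2
Discriminant: 42.25 + 4×38.4091 = 195.8864, √195.8864 = 13.99594
μ ≥ (6.5 + 13.99594)/2 = 10.2480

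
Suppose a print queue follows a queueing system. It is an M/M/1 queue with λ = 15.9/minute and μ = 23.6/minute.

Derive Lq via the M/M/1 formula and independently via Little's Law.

Method 1 (direct): Lq = λ²/(μ(μ-λ)) = 252.81/(23.6 × 7.70) = 1.3912

Method 2 (Little's Law):
W = 1/(μ-λ) = 1/7.70 = 0.12987
Wq = W - 1/μ = 0.12987 - 0.042373 = 0.08750
Lq = λWq = 15.9 × 0.08750 = 1.3912 ✔ (matches Method 1)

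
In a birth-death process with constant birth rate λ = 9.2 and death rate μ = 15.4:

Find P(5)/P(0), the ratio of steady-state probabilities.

For constant rates: P(n)/P(0) = (λ/μ)^n
P(5)/P(0) = (9.2/15.4)^5 = 0.5974^5 = 0.07609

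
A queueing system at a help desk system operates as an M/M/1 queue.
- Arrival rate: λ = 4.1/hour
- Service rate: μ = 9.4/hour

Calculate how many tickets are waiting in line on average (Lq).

ρ = λ/μ = 4.1/9.4 = 0.4362
For M/M/1: Lq = λ²/(μ(μ-λ))
Lq = 16.81/(9.4 × 5.30)
Lq = 0.3374 tickets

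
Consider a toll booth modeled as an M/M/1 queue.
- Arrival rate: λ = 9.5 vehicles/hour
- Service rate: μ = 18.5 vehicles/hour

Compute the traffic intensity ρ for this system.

Server utilization: ρ = λ/μ
ρ = 9.5/18.5 = 0.5135
The server is busy 51.35% of the time.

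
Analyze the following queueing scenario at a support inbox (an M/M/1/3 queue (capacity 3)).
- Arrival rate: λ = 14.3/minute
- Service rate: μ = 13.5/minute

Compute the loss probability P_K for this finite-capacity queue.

ρ = λ/μ = 14.3/13.5 = 1.0593
P₀ = (1-ρ)/(1-ρ^(K+1)) = (1-1.0593)/(1-1.0593^4) = -0.059300/-0.25915 = 0.2288
P_K = P₀×ρ^K = 0.2288 × 1.0593^3 = 0.2288 × 1.1887 = 0.2720
Blocking probability = 27.20%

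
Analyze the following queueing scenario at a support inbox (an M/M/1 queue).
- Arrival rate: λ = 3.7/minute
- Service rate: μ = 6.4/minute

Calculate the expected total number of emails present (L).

ρ = λ/μ = 3.7/6.4 = 0.5781
For M/M/1: L = λ/(μ-λ)
L = 3.7/(6.4-3.7) = 3.7/2.70
L = 1.3704 emails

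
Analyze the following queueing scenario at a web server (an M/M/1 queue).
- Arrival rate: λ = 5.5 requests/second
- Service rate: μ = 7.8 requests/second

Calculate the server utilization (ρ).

Server utilization: ρ = λ/μ
ρ = 5.5/7.8 = 0.7051
The server is busy 70.51% of the time.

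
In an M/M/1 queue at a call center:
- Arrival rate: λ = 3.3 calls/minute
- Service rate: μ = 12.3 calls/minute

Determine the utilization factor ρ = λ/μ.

Server utilization: ρ = λ/μ
ρ = 3.3/12.3 = 0.2683
The server is busy 26.83% of the time.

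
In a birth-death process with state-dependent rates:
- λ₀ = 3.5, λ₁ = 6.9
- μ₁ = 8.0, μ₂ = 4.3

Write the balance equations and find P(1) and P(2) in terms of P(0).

Balance equations:
State 0: λ₀P₀ = μ₁P₁ → P₁ = (λ₀/μ₁)P₀ = (3.5/8.0)P₀ = 0.4375P₀
State 1: P₂ = (λ₀λ₁)/(μ₁μ₂)P₀ = (3.5×6.9)/(8.0×4.3)P₀ = 0.7020P₀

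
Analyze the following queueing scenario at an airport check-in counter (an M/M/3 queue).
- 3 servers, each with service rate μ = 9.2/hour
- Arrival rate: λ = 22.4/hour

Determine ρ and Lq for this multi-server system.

Traffic intensity: ρ = λ/(cμ) = 22.4/(3×9.2) = 0.8116
Since ρ = 0.8116 < 1, system is stable.
Offered load a = λ/μ = cρ = 22.4/9.2 = 2.4348
P₀ = [ Σₙ₌₀^2 aⁿ/n! + a^3/(3!(1-ρ)) ]⁻¹
Σ = a^0/0! + a^1/1! + a^2/2! = 1.0000 + 2.4348 + 2.9641 = 6.3989
a^3/(3!(1-ρ)) = 14.43380/(6 × 0.1884058) = 12.7684
P₀ = 1/(6.3989 + 12.7684) = 0.05217
Lq = P₀·a^3·ρ / (3!(1-ρ)²) = 0.0521724 × 14.4338 × 0.811594 / (6 × 0.0354967) = 2.8696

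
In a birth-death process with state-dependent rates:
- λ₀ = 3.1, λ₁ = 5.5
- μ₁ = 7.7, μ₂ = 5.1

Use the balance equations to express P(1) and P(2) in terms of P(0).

Balance equations:
State 0: λ₀P₀ = μ₁P₁ → P₁ = (λ₀/μ₁)P₀ = (3.1/7.7)P₀ = 0.4026P₀
State 1: P₂ = (λ₀λ₁)/(μ₁μ₂)P₀ = (3.1×5.5)/(7.7×5.1)P₀ = 0.4342P₀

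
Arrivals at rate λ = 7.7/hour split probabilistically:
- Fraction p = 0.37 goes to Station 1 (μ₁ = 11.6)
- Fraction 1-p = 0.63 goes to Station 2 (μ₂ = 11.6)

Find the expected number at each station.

Effective rates: λ₁ = 7.7×0.37 = 2.849, λ₂ = 7.7×0.63 = 4.851
Station 1: ρ₁ = 2.849/11.6 = 0.2456, L₁ = ρ₁/(1-ρ₁) = 0.2456/(1-0.2456) = 0.3256
Station 2: ρ₂ = 4.851/11.6 = 0.4182, L₂ = ρ₂/(1-ρ₂) = 0.4182/(1-0.4182) = 0.7188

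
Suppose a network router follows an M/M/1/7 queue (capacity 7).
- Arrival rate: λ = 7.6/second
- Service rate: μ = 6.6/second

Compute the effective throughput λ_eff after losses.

ρ = λ/μ = 7.6/6.6 = 1.151515
P₀ = (1-ρ)/(1-ρ^(K+1)) = (1-1.151515)/(1-1.151515^8) = -0.15152/-2.0914 = 0.07245
P_K = P₀×ρ^K = 0.07245 × 1.151515^7 = 0.07245 × 2.6846 = 0.1945
λ_eff = λ(1-P_K) = 7.6 × (1 - 0.19449) = 7.6 × 0.80551 = 6.1219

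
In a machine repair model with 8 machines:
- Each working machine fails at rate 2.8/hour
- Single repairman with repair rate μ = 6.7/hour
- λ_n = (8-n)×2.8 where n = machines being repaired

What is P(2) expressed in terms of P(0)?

P(2)/P(0) = ∏_{i=0}^{2-1} λ_i/μ_{i+1}
= (8-0)×2.8/6.7 × (8-1)×2.8/6.7
= 9.7804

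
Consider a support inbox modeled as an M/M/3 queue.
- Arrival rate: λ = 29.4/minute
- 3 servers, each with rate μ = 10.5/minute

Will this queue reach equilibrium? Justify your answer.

Stability requires ρ = λ/(cμ) < 1
ρ = 29.4/(3 × 10.5) = 29.4/31.50 = 0.9333
Since 0.9333 < 1, the system is STABLE.
The servers are busy 93.33% of the time.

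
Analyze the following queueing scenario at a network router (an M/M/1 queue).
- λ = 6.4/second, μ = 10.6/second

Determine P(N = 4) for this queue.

ρ = λ/μ = 6.4/10.6 = 0.6038
P(n) = (1-ρ)ρⁿ
P(4) = (1-0.6038) × 0.6038^4
P(4) = 0.39620 × 0.13291
P(4) = 0.05266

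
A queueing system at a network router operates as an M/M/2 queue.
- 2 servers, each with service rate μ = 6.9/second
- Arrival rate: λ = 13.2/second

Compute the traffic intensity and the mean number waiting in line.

Traffic intensity: ρ = λ/(cμ) = 13.2/(2×6.9) = 0.9565
Since ρ = 0.9565 < 1, system is stable.
Offered load a = λ/μ = cρ = 13.2/6.9 = 1.9130
P₀ = [ Σₙ₌₀^1 aⁿ/n! + a^2/(2!(1-ρ)) ]⁻¹
Σ = a^0/0! + a^1/1! = 1.0000 + 1.9130 = 2.9130
a^2/(2!(1-ρ)) = 3.65974/(2 × 0.0434783) = 42.0870
P₀ = 1/(2.9130 + 42.0870) = 0.02222
Lq = P₀·a^2·ρ / (2!(1-ρ)²) = 0.0222222 × 3.65974 × 0.956522 / (2 × 0.00189036) = 20.5758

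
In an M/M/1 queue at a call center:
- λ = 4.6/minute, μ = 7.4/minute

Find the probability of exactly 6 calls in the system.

ρ = λ/μ = 4.6/7.4 = 0.6216
P(n) = (1-ρ)ρⁿ
P(6) = (1-0.6216) × 0.6216^6
P(6) = 0.3784 × 0.05769
P(6) = 0.02183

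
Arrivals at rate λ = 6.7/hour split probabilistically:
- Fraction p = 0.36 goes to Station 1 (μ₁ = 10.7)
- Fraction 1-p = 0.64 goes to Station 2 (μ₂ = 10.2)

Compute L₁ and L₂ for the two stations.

Effective rates: λ₁ = 6.7×0.36 = 2.412, λ₂ = 6.7×0.64 = 4.288
Station 1: ρ₁ = 2.412/10.7 = 0.2254, L₁ = ρ₁/(1-ρ₁) = 0.2254/(1-0.2254) = 0.2910
Station 2: ρ₂ = 4.288/10.2 = 0.4204, L₂ = ρ₂/(1-ρ₂) = 0.4204/(1-0.4204) = 0.7253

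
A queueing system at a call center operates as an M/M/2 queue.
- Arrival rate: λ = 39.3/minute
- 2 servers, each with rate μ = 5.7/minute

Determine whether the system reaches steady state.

Stability requires ρ = λ/(cμ) < 1
ρ = 39.3/(2 × 5.7) = 39.3/11.40 = 3.4474
Since 3.4474 ≥ 1, the system is UNSTABLE.
Need c > λ/μ = 39.3/5.7 = 6.89.
Minimum servers needed: c = 7.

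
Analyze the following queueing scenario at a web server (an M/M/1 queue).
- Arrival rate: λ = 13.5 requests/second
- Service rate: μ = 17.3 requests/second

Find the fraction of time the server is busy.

Server utilization: ρ = λ/μ
ρ = 13.5/17.3 = 0.7803
The server is busy 78.03% of the time.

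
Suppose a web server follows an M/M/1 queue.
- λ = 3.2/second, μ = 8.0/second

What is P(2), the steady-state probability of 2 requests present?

ρ = λ/μ = 3.2/8.0 = 0.4000
P(n) = (1-ρ)ρⁿ
P(2) = (1-0.4000) × 0.4000^2
P(2) = 0.6000 × 0.1600
P(2) = 0.09600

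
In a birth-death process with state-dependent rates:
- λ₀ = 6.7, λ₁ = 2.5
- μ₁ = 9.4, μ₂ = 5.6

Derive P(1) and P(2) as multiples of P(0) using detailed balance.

Balance equations:
State 0: λ₀P₀ = μ₁P₁ → P₁ = (λ₀/μ₁)P₀ = (6.7/9.4)P₀ = 0.7128P₀
State 1: P₂ = (λ₀λ₁)/(μ₁μ₂)P₀ = (6.7×2.5)/(9.4×5.6)P₀ = 0.3182P₀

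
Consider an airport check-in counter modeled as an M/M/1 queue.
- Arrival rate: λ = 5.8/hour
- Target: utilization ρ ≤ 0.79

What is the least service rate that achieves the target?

ρ = λ/μ, so μ = λ/ρ
μ ≥ 5.8/0.79 = 7.3418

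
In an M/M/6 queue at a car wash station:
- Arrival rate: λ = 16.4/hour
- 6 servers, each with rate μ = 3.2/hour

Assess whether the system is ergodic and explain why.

Stability requires ρ = λ/(cμ) < 1
ρ = 16.4/(6 × 3.2) = 16.4/19.20 = 0.8542
Since 0.8542 < 1, the system is STABLE.
The servers are busy 85.42% of the time.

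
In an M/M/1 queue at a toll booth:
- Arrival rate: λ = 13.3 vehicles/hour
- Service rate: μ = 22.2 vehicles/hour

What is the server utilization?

Server utilization: ρ = λ/μ
ρ = 13.3/22.2 = 0.5991
The server is busy 59.91% of the time.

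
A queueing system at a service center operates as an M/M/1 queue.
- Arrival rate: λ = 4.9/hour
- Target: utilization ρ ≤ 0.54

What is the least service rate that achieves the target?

ρ = λ/μ, so μ = λ/ρ
μ ≥ 4.9/0.54 = 9.0741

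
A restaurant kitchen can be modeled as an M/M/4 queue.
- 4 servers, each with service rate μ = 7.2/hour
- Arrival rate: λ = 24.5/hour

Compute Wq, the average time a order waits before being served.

Traffic intensity: ρ = λ/(cμ) = 24.5/(4×7.2) = 0.8507
Since ρ = 0.8507 < 1, system is stable.
Offered load a = λ/μ = cρ = 24.5/7.2 = 3.4028
P₀ = [ Σₙ₌₀^3 aⁿ/n! + a^4/(4!(1-ρ)) ]⁻¹
Σ = a^0/0! + a^1/1! + a^2/2! + a^3/3! = 1.00000 + 3.40278 + 5.78945 + 6.56674 = 16.7590
a^4/(4!(1-ρ)) = 134.0708/(24 × 0.1493056) = 37.4151
P₀ = 1/(16.7590 + 37.4151) = 0.01846
Lq = P₀·a^4·ρ / (4!(1-ρ)²) = 0.018459 × 134.0708 × 0.85069 / (24 × 0.022292) = 3.9351
Wq = Lq/λ = 3.9351/24.5 = 0.1606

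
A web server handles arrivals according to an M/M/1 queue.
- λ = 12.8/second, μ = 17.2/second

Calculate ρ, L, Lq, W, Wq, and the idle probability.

Step 1: ρ = λ/μ = 12.8/17.2 = 0.7442
Step 2: L = λ/(μ-λ) = 12.8/4.40 = 2.9091
Step 3: Lq = λ²/(μ(μ-λ)) = 163.84/(17.2×4.40) = 2.1649
Step 4: W = 1/(μ-λ) = 1/4.40 = 0.22727
Step 5: Wq = λ/(μ(μ-λ)) = 12.8/(17.2×4.40) = 0.1691
Step 6: P(0) = 1-ρ = 0.2558
Verify: L = λW = 12.8×0.22727 = 2.9091 ✔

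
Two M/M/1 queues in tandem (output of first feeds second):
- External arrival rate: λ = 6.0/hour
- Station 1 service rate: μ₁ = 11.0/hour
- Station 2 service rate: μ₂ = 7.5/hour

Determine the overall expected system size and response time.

By Jackson's theorem, each station behaves as independent M/M/1.
Station 1: ρ₁ = 6.0/11.0 = 0.5455, L₁ = ρ₁/(1-ρ₁) = λ/(μ₁-λ) = 6.0/5.00 = 1.2000
Station 2: ρ₂ = 6.0/7.5 = 0.8000, L₂ = ρ₂/(1-ρ₂) = λ/(μ₂-λ) = 6.0/1.50 = 4.0000
Total: L = L₁ + L₂ = 1.2000 + 4.0000 = 5.2000
W = L/λ = 5.2000/6.0 = 0.8667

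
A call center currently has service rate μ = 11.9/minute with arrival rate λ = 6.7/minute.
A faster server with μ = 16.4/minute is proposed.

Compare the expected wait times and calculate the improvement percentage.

System 1: ρ₁ = 6.7/11.9 = 0.5630, W₁ = 1/(11.9-6.7) = 0.1923
System 2: ρ₂ = 6.7/16.4 = 0.4085, W₂ = 1/(16.4-6.7) = 0.1031
Improvement: (W₁-W₂)/W₁ = (0.1923-0.1031)/0.1923 = 46.39%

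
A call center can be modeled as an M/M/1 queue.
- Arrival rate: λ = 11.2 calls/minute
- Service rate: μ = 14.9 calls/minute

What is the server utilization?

Server utilization: ρ = λ/μ
ρ = 11.2/14.9 = 0.7517
The server is busy 75.17% of the time.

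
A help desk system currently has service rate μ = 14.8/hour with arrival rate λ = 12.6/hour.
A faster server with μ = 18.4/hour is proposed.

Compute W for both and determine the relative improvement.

System 1: ρ₁ = 12.6/14.8 = 0.8514, W₁ = 1/(14.8-12.6) = 0.4545
System 2: ρ₂ = 12.6/18.4 = 0.6848, W₂ = 1/(18.4-12.6) = 0.1724
Improvement: (W₁-W₂)/W₁ = (0.4545-0.1724)/0.4545 = 62.07%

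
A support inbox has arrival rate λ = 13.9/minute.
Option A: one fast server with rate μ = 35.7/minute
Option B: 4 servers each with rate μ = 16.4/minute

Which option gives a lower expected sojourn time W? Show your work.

Option A: single server μ = 35.7 (M/M/1)
  ρ_A = 13.9/35.7 = 0.3894
  W_A = 1/(μ-λ) = 1/(35.7-13.9) = 1/21.80 = 0.04587

Option B: 4 servers μ = 16.4 (M/M/4)
  ρ_B = λ/(cμ) = 13.9/(4×16.4) = 0.2119
  Offered load a = λ/μ = cρ = 13.9/16.4 = 0.8476
  P₀ = [ Σₙ₌₀^3 aⁿ/n! + a^4/(4!(1-ρ)) ]⁻¹
  Σ = a^0/0! + a^1/1! + a^2/2! + a^3/3! = 1.0000 + 0.84756 + 0.35918 + 0.10148 = 2.3082
  a^4/(4!(1-ρ)) = 0.5160/(24 × 0.7881) = 0.02728
  P₀ = 1/(2.3082 + 0.02728) = 0.4282
  Lq = P₀·a^4·ρ / (4!(1-ρ)²) = 0.4282 × 0.5160 × 0.2119 / (24 × 0.6211) = 0.003141
  Wq_B = Lq/λ = 0.0031407/13.9 = 0.00022595
  W_B = Wq_B + 1/μ = 0.00022595 + 0.060976 = 0.06120

Since W_A = 0.04587 < W_B = 0.06120, Option A (single fast server) has the shorter time in system.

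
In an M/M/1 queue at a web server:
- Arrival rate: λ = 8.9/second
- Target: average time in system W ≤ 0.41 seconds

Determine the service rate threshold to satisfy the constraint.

For M/M/1: W = 1/(μ-λ)
Need W ≤ 0.41, so 1/(μ-λ) ≤ 0.41
μ - λ ≥ 1/0.41 = 2.4390
μ ≥ 8.9 + 2.4390 = 11.3390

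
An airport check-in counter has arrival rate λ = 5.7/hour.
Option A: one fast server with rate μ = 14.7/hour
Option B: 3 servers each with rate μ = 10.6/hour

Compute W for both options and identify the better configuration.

Option A: single server μ = 14.7 (M/M/1)
  ρ_A = 5.7/14.7 = 0.3878
  W_A = 1/(μ-λ) = 1/(14.7-5.7) = 1/9.00 = 0.1111

Option B: 3 servers μ = 10.6 (M/M/3)
  ρ_B = λ/(cμ) = 5.7/(3×10.6) = 0.1792
  Offered load a = λ/μ = cρ = 5.7/10.6 = 0.5377
  P₀ = [ Σₙ₌₀^2 aⁿ/n! + a^3/(3!(1-ρ)) ]⁻¹
  Σ = a^0/0! + a^1/1! + a^2/2! = 1.0000 + 0.5377 + 0.1446 = 1.6823
  a^3/(3!(1-ρ)) = 0.1555/(6 × 0.8208) = 0.03157
  P₀ = 1/(1.6823 + 0.03157) = 0.5835
  Lq = P₀·a^3·ρ / (3!(1-ρ)²) = 0.5835 × 0.1555 × 0.1792 / (6 × 0.6736) = 0.004023
  Wq_B = Lq/λ = 0.0040234/5.7 = 0.0007059
  W_B = Wq_B + 1/μ = 0.0007059 + 0.09434 = 0.09505

Since W_B = 0.09505 < W_A = 0.1111, Option B (multiple servers) has the shorter time in system.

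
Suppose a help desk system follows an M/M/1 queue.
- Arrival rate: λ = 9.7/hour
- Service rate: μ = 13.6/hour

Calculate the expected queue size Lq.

ρ = λ/μ = 9.7/13.6 = 0.7132
For M/M/1: Lq = λ²/(μ(μ-λ))
Lq = 94.09/(13.6 × 3.90)
Lq = 1.7739 tickets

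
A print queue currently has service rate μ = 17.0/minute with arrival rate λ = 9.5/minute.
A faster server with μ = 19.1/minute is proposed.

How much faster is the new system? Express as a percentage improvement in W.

System 1: ρ₁ = 9.5/17.0 = 0.5588, W₁ = 1/(17.0-9.5) = 0.1333
System 2: ρ₂ = 9.5/19.1 = 0.4974, W₂ = 1/(19.1-9.5) = 0.1042
Improvement: (W₁-W₂)/W₁ = (0.1333-0.1042)/0.1333 = 21.88%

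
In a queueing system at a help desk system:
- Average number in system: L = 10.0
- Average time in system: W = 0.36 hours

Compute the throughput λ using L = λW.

Little's Law: L = λW, so λ = L/W
λ = 10.0/0.36 = 27.7778 tickets/hour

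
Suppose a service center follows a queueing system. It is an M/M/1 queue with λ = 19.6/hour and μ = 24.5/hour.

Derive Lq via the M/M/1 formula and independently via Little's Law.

Method 1 (direct): Lq = λ²/(μ(μ-λ)) = 384.16/(24.5 × 4.90) = 3.2000

Method 2 (Little's Law):
W = 1/(μ-λ) = 1/4.90 = 0.2040816
Wq = W - 1/μ = 0.2040816 - 0.04081633 = 0.163265
Lq = λWq = 19.6 × 0.163265 = 3.2000 ✔ (matches Method 1)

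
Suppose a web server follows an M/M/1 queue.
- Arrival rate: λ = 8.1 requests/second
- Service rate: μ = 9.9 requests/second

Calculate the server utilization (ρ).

Server utilization: ρ = λ/μ
ρ = 8.1/9.9 = 0.8182
The server is busy 81.82% of the time.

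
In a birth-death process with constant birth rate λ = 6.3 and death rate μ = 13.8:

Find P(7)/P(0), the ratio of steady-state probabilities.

For constant rates: P(n)/P(0) = (λ/μ)^n
P(7)/P(0) = (6.3/13.8)^7 = 0.45652^7 = 0.004133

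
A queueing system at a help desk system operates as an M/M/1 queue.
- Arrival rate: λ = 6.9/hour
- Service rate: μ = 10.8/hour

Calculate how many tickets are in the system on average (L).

ρ = λ/μ = 6.9/10.8 = 0.6389
For M/M/1: L = λ/(μ-λ)
L = 6.9/(10.8-6.9) = 6.9/3.90
L = 1.7692 tickets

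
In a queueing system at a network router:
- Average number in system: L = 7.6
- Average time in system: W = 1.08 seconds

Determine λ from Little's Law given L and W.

Little's Law: L = λW, so λ = L/W
λ = 7.6/1.08 = 7.0370 packets/second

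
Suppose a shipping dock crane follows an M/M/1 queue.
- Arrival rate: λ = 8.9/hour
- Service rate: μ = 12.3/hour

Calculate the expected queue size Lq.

ρ = λ/μ = 8.9/12.3 = 0.7236
For M/M/1: Lq = λ²/(μ(μ-λ))
Lq = 79.21/(12.3 × 3.40)
Lq = 1.8941 containers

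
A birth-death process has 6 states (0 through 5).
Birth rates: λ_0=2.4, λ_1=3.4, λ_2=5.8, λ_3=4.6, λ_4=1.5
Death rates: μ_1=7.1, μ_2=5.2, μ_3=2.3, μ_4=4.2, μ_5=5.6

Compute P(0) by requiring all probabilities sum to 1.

Ratios P(n)/P(0) = (λ₀···λₙ₋₁)/(μ₁···μₙ):
P(1)/P(0) = (2.4)/(7.1) = 0.3380
P(2)/P(0) = (2.4×3.4)/(7.1×5.2) = 0.2210
P(3)/P(0) = (2.4×3.4×5.8)/(7.1×5.2×2.3) = 0.5574
P(4)/P(0) = (2.4×3.4×5.8×4.6)/(7.1×5.2×2.3×4.2) = 0.6104
P(5)/P(0) = (2.4×3.4×5.8×4.6×1.5)/(7.1×5.2×2.3×4.2×5.6) = 0.1635

Normalization: ∑ P(n) = 1
P(0) × (1.0000 + 0.3380 + 0.2210 + 0.5574 + 0.6104 + 0.1635) = 1
P(0) × 2.8903 = 1
P(0) = 1/2.8903 = 0.3460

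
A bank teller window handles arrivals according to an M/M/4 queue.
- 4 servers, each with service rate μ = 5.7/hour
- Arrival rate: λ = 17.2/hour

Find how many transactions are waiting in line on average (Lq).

Traffic intensity: ρ = λ/(cμ) = 17.2/(4×5.7) = 0.7544
Since ρ = 0.7544 < 1, system is stable.
Offered load a = λ/μ = cρ = 17.2/5.7 = 3.0175
P₀ = [ Σₙ₌₀^3 aⁿ/n! + a^4/(4!(1-ρ)) ]⁻¹
Σ = a^0/0! + a^1/1! + a^2/2! + a^3/3! = 1.0000 + 3.0175 + 4.5528 + 4.5794 = 13.1497
a^4/(4!(1-ρ)) = 82.9114/(24 × 0.245614) = 14.0653
P₀ = 1/(13.1497 + 14.0653) = 0.03674
Lq = P₀·a^4·ρ / (4!(1-ρ)²) = 0.036744 × 82.9114 × 0.75439 / (24 × 0.060326) = 1.5874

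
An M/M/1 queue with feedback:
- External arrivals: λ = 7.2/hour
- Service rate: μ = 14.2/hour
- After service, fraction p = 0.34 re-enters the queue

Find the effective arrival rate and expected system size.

Effective arrival rate: λ_eff = λ/(1-p) = 7.2/(1-0.34) = 7.2/0.66 = 10.9091
ρ = λ_eff/μ = 10.9091/14.2 = 0.768246
L = ρ/(1-ρ) = 0.768246/(1-0.768246) = 3.3149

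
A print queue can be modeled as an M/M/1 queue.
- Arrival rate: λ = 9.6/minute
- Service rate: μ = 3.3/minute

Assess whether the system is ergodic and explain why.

Stability requires ρ = λ/(cμ) < 1
ρ = 9.6/(1 × 3.3) = 9.6/3.30 = 2.9091
Since 2.9091 ≥ 1, the system is UNSTABLE.
Queue grows without bound. Need μ > λ = 9.6.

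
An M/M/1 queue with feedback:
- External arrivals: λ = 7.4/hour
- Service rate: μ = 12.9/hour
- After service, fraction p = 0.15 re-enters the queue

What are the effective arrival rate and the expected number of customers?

Effective arrival rate: λ_eff = λ/(1-p) = 7.4/(1-0.15) = 7.4/0.85 = 8.70588
ρ = λ_eff/μ = 8.70588/12.9 = 0.67487
L = ρ/(1-ρ) = 0.67487/(1-0.67487) = 2.0757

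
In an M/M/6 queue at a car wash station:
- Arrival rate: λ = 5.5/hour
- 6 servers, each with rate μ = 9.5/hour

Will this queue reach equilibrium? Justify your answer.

Stability requires ρ = λ/(cμ) < 1
ρ = 5.5/(6 × 9.5) = 5.5/57.00 = 0.09649
Since 0.09649 < 1, the system is STABLE.
The servers are busy 9.65% of the time.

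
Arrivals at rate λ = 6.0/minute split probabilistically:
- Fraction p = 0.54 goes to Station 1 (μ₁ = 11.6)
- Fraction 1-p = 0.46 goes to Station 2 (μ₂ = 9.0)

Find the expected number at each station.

Effective rates: λ₁ = 6.0×0.54 = 3.24, λ₂ = 6.0×0.46 = 2.76
Station 1: ρ₁ = 3.24/11.6 = 0.27931, L₁ = ρ₁/(1-ρ₁) = 0.27931/(1-0.27931) = 0.3876
Station 2: ρ₂ = 2.76/9.0 = 0.30667, L₂ = ρ₂/(1-ρ₂) = 0.30667/(1-0.30667) = 0.4423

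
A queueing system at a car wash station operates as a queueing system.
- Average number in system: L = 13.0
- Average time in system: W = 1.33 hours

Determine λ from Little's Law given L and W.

Little's Law: L = λW, so λ = L/W
λ = 13.0/1.33 = 9.7744 cars/hour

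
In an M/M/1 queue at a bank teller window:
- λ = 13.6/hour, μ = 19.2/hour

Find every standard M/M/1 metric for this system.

Step 1: ρ = λ/μ = 13.6/19.2 = 0.7083
Step 2: L = λ/(μ-λ) = 13.6/5.60 = 2.4286
Step 3: Lq = λ²/(μ(μ-λ)) = 184.96/(19.2×5.60) = 1.7202
Step 4: W = 1/(μ-λ) = 1/5.60 = 0.17857
Step 5: Wq = λ/(μ(μ-λ)) = 13.6/(19.2×5.60) = 0.1265
Step 6: P(0) = 1-ρ = 0.2917
Verify: L = λW = 13.6×0.17857 = 2.4286 ✔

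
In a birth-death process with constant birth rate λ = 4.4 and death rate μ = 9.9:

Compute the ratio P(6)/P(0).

For constant rates: P(n)/P(0) = (λ/μ)^n
P(6)/P(0) = (4.4/9.9)^6 = 0.44444^6 = 0.007707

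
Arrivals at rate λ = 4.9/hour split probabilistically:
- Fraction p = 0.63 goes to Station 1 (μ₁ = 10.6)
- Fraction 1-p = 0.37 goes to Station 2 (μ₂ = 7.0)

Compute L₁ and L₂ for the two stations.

Effective rates: λ₁ = 4.9×0.63 = 3.087, λ₂ = 4.9×0.37 = 1.813
Station 1: ρ₁ = 3.087/10.6 = 0.29123, L₁ = ρ₁/(1-ρ₁) = 0.29123/(1-0.29123) = 0.4109
Station 2: ρ₂ = 1.813/7.0 = 0.2590, L₂ = ρ₂/(1-ρ₂) = 0.2590/(1-0.2590) = 0.3495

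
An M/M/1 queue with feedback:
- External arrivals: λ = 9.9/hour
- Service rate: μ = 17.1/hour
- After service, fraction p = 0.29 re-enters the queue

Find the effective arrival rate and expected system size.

Effective arrival rate: λ_eff = λ/(1-p) = 9.9/(1-0.29) = 9.9/0.71 = 13.9437
ρ = λ_eff/μ = 13.9437/17.1 = 0.81542
L = ρ/(1-ρ) = 0.81542/(1-0.81542) = 4.4177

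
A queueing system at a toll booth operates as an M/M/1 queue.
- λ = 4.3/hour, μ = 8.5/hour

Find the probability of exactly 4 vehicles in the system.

ρ = λ/μ = 4.3/8.5 = 0.5059
P(n) = (1-ρ)ρⁿ
P(4) = (1-0.5059) × 0.5059^4
P(4) = 0.4941 × 0.06550
P(4) = 0.03236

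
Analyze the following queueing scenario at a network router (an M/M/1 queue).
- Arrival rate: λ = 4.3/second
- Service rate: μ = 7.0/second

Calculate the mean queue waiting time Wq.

First, compute utilization: ρ = λ/μ = 4.3/7.0 = 0.6143
For M/M/1: Wq = λ/(μ(μ-λ))
Wq = 4.3/(7.0 × (7.0-4.3))
Wq = 4.3/(7.0 × 2.70)
Wq = 0.2275 seconds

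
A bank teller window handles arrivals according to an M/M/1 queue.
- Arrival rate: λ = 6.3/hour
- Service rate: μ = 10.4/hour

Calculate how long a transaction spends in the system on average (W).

First, compute utilization: ρ = λ/μ = 6.3/10.4 = 0.6058
For M/M/1: W = 1/(μ-λ)
W = 1/(10.4-6.3) = 1/4.10
W = 0.2439 hours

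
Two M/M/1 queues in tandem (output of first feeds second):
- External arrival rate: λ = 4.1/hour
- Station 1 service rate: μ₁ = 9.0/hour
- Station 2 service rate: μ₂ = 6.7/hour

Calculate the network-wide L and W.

By Jackson's theorem, each station behaves as independent M/M/1.
Station 1: ρ₁ = 4.1/9.0 = 0.4556, L₁ = ρ₁/(1-ρ₁) = λ/(μ₁-λ) = 4.1/4.90 = 0.836735
Station 2: ρ₂ = 4.1/6.7 = 0.6119, L₂ = ρ₂/(1-ρ₂) = λ/(μ₂-λ) = 4.1/2.60 = 1.57692
Total: L = L₁ + L₂ = 0.836735 + 1.57692 = 2.4137
W = L/λ = 2.4137/4.1 = 0.5887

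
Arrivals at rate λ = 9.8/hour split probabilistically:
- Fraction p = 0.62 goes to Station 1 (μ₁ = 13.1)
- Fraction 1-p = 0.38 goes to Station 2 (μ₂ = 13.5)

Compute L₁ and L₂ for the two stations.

Effective rates: λ₁ = 9.8×0.62 = 6.076, λ₂ = 9.8×0.38 = 3.724
Station 1: ρ₁ = 6.076/13.1 = 0.4638, L₁ = ρ₁/(1-ρ₁) = 0.4638/(1-0.4638) = 0.8650
Station 2: ρ₂ = 3.724/13.5 = 0.27585, L₂ = ρ₂/(1-ρ₂) = 0.27585/(1-0.27585) = 0.3809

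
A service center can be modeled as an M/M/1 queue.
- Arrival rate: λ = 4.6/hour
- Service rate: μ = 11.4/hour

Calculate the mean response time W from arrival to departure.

First, compute utilization: ρ = λ/μ = 4.6/11.4 = 0.4035
For M/M/1: W = 1/(μ-λ)
W = 1/(11.4-4.6) = 1/6.80
W = 0.1471 hours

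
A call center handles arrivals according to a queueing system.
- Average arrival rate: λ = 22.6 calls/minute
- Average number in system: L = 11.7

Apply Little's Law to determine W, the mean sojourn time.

Little's Law: L = λW, so W = L/λ
W = 11.7/22.6 = 0.5177 minutes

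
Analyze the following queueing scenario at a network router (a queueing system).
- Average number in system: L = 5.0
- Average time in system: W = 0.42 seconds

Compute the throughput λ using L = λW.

Little's Law: L = λW, so λ = L/W
λ = 5.0/0.42 = 11.9048 packets/second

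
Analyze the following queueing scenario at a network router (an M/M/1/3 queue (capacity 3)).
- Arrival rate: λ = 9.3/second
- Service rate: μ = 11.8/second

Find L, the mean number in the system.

ρ = λ/μ = 9.3/11.8 = 0.78814
P₀ = (1-ρ)/(1-ρ^(K+1)) = (1-0.78814)/(1-0.78814^4) = 0.2119/0.6142 = 0.3450
P_K = P₀×ρ^K = 0.3450 × 0.78814^3 = 0.3450 × 0.4896 = 0.1689
L = ρ[1 - (K+1)ρ^K + Kρ^(K+1)] / [(1-ρ)(1-ρ^(K+1))]
L = 0.78814 × (1 - 4×0.489565 + 3×0.385846) / ((1 - 0.78814) × (1 - 0.385846)) = 1.2071 packets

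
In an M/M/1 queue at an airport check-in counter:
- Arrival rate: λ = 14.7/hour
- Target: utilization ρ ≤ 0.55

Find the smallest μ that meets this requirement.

ρ = λ/μ, so μ = λ/ρ
μ ≥ 14.7/0.55 = 26.7273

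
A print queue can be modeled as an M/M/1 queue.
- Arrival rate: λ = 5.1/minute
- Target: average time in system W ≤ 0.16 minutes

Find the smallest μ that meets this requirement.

For M/M/1: W = 1/(μ-λ)
Need W ≤ 0.16, so 1/(μ-λ) ≤ 0.16
μ - λ ≥ 1/0.16 = 6.2500
μ ≥ 5.1 + 6.2500 = 11.3500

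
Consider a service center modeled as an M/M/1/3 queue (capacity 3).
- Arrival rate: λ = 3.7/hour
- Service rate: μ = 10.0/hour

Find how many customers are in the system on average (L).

ρ = λ/μ = 3.7/10.0 = 0.3700
P₀ = (1-ρ)/(1-ρ^(K+1)) = (1-0.3700)/(1-0.3700^4) = 0.6300/0.9813 = 0.6420
P_K = P₀×ρ^K = 0.6420 × 0.3700^3 = 0.6420 × 0.05065 = 0.03252
L = ρ[1 - (K+1)ρ^K + Kρ^(K+1)] / [(1-ρ)(1-ρ^(K+1))]
L = 0.3700 × (1 - 4×0.05065 + 3×0.01874) / ((1 - 0.3700) × (1 - 0.01874)) = 0.5109 customers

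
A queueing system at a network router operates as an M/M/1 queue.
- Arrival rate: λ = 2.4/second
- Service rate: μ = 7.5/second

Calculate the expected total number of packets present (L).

ρ = λ/μ = 2.4/7.5 = 0.3200
For M/M/1: L = λ/(μ-λ)
L = 2.4/(7.5-2.4) = 2.4/5.10
L = 0.4706 packets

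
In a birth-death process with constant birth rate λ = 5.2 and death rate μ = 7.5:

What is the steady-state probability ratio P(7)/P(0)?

For constant rates: P(n)/P(0) = (λ/μ)^n
P(7)/P(0) = (5.2/7.5)^7 = 0.69333^7 = 0.07702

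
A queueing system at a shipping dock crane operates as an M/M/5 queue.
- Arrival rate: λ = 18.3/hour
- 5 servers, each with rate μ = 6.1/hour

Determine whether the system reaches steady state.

Stability requires ρ = λ/(cμ) < 1
ρ = 18.3/(5 × 6.1) = 18.3/30.50 = 0.6000
Since 0.6000 < 1, the system is STABLE.
The servers are busy 60.00% of the time.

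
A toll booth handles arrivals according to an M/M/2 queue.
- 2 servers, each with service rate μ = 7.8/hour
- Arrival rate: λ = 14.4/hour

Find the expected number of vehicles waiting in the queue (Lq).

Traffic intensity: ρ = λ/(cμ) = 14.4/(2×7.8) = 0.9231
Since ρ = 0.9231 < 1, system is stable.
Offered load a = λ/μ = cρ = 14.4/7.8 = 1.8462
P₀ = [ Σₙ₌₀^1 aⁿ/n! + a^2/(2!(1-ρ)) ]⁻¹
Σ = a^0/0! + a^1/1! = 1.0000 + 1.8462 = 2.8462
a^2/(2!(1-ρ)) = 3.40828/(2 × 0.0769231) = 22.1538
P₀ = 1/(2.8462 + 22.1538) = 0.04000
Lq = P₀·a^2·ρ / (2!(1-ρ)²) = 0.0400000 × 3.40828 × 0.923077 / (2 × 0.00591716) = 10.6338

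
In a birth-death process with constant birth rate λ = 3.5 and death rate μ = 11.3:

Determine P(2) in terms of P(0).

For constant rates: P(n)/P(0) = (λ/μ)^n
P(2)/P(0) = (3.5/11.3)^2 = 0.309735^2 = 0.09594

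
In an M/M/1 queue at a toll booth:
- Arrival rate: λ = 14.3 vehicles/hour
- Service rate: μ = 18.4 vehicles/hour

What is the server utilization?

Server utilization: ρ = λ/μ
ρ = 14.3/18.4 = 0.7772
The server is busy 77.72% of the time.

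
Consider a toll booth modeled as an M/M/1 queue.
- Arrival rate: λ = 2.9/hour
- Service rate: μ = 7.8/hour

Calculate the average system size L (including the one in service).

ρ = λ/μ = 2.9/7.8 = 0.3718
For M/M/1: L = λ/(μ-λ)
L = 2.9/(7.8-2.9) = 2.9/4.90
L = 0.5918 vehicles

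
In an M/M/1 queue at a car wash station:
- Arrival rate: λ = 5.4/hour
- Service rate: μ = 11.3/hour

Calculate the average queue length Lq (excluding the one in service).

ρ = λ/μ = 5.4/11.3 = 0.4779
For M/M/1: Lq = λ²/(μ(μ-λ))
Lq = 29.16/(11.3 × 5.90)
Lq = 0.4374 cars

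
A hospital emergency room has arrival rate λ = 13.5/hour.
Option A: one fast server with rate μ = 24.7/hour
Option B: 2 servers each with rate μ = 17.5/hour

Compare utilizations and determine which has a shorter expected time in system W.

Option A: single server μ = 24.7 (M/M/1)
  ρ_A = 13.5/24.7 = 0.5466
  W_A = 1/(μ-λ) = 1/(24.7-13.5) = 1/11.20 = 0.08929

Option B: 2 servers μ = 17.5 (M/M/2)
  ρ_B = λ/(cμ) = 13.5/(2×17.5) = 0.3857
  Offered load a = λ/μ = cρ = 13.5/17.5 = 0.7714
  P₀ = [ Σₙ₌₀^1 aⁿ/n! + a^2/(2!(1-ρ)) ]⁻¹
  Σ = a^0/0! + a^1/1! = 1.0000 + 0.7714 = 1.7714
  a^2/(2!(1-ρ)) = 0.5951/(2 × 0.6143) = 0.4844
  P₀ = 1/(1.7714 + 0.4844) = 0.4433
  Lq = P₀·a^2·ρ / (2!(1-ρ)²) = 0.4433 × 0.5951 × 0.3857 / (2 × 0.3773) = 0.1348
  Wq_B = Lq/λ = 0.13483/13.5 = 0.009987
  W_B = Wq_B + 1/μ = 0.009987 + 0.05714 = 0.06713

Since W_B = 0.06713 < W_A = 0.08929, Option B (multiple servers) has the shorter time in system.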